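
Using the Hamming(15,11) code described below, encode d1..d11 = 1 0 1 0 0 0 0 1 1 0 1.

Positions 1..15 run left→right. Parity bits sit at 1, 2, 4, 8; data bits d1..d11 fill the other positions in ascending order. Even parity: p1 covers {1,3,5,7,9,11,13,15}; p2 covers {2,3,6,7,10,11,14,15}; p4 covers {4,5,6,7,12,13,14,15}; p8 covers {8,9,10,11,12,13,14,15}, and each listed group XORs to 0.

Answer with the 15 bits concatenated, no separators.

Place data at non-parity positions: p1 p2 1 p4 0 1 0 p8 0 0 0 1 1 0 1
p1 (pos 1,3,5,7,9,11,13,15): XOR of data positions = 1⊕0⊕0⊕0⊕0⊕1⊕1 = 1
p2 (pos 2,3,6,7,10,11,14,15): XOR of data positions = 1⊕1⊕0⊕0⊕0⊕0⊕1 = 1
p4 (pos 4,5,6,7,12,13,14,15): XOR of data positions = 0⊕1⊕0⊕1⊕1⊕0⊕1 = 0
p8 (pos 8,9,10,11,12,13,14,15): XOR of data positions = 0⊕0⊕0⊕1⊕1⊕0⊕1 = 1
Codeword: 111001010001101

111001010001101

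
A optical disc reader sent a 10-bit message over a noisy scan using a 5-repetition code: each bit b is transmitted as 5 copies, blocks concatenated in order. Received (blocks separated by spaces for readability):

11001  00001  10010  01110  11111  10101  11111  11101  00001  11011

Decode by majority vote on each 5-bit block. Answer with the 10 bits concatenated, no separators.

1001111101

Block 1 (11001): 3 ones → 1
Block 2 (00001): 1 one → 0
Block 3 (10010): 2 ones → 0
Block 4 (01110): 3 ones → 1
Block 5 (11111): 5 ones → 1
Block 6 (10101): 3 ones → 1
Block 7 (11111): 5 ones → 1
Block 8 (11101): 4 ones → 1
Block 9 (00001): 1 one → 0
Block 10 (11011): 4 ones → 1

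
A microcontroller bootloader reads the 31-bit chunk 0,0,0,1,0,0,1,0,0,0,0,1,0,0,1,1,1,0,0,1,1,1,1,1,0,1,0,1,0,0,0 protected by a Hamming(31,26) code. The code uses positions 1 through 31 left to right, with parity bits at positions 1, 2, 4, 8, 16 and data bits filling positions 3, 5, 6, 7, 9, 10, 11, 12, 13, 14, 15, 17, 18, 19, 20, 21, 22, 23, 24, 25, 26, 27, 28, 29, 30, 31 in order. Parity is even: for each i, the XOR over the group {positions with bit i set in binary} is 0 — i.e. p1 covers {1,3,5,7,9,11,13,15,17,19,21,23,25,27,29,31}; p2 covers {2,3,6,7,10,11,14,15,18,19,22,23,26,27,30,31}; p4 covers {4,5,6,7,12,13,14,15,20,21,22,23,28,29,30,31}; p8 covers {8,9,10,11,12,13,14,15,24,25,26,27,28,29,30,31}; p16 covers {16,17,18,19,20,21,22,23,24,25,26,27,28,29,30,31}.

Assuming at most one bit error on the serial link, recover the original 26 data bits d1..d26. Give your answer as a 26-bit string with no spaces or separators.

00010001001100111110101001

s1 (pos 1,3,5,7,9,11,13,15,17,19,21,23,25,27,29,31): 0⊕0⊕0⊕1⊕0⊕0⊕0⊕1⊕1⊕0⊕1⊕1⊕0⊕0⊕0⊕0 = 1
s2 (pos 2,3,6,7,10,11,14,15,18,19,22,23,26,27,30,31): 0⊕0⊕0⊕1⊕0⊕0⊕0⊕1⊕0⊕0⊕1⊕1⊕1⊕0⊕0⊕0 = 1
s4 (pos 4,5,6,7,12,13,14,15,20,21,22,23,28,29,30,31): 1⊕0⊕0⊕1⊕1⊕0⊕0⊕1⊕1⊕1⊕1⊕1⊕1⊕0⊕0⊕0 = 1
s8 (pos 8,9,10,11,12,13,14,15,24,25,26,27,28,29,30,31): 0⊕0⊕0⊕0⊕1⊕0⊕0⊕1⊕1⊕0⊕1⊕0⊕1⊕0⊕0⊕0 = 1
s16 (pos 16,17,18,19,20,21,22,23,24,25,26,27,28,29,30,31): 1⊕1⊕0⊕0⊕1⊕1⊕1⊕1⊕1⊕0⊕1⊕0⊕1⊕0⊕0⊕0 = 1
Syndrome s16…s1 = 11111 → error at position 31.
Flip position 31: 0001001000010011100111110101000 → 0001001000010011100111110101001
Read data bits from positions 3,5,6,7,9,10,11,12,13,14,15,17,18,19,20,21,22,23,24,25,26,27,28,29,30,31: 00010001001100111110101001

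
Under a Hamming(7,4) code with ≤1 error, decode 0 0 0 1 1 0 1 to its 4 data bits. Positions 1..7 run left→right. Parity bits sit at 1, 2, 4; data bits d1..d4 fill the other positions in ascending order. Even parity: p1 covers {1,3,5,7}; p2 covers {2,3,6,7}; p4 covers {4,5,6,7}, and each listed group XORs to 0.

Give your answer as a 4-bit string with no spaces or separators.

0111

s1 (pos 1,3,5,7): 0⊕0⊕1⊕1 = 0
s2 (pos 2,3,6,7): 0⊕0⊕0⊕1 = 1
s4 (pos 4,5,6,7): 1⊕1⊕0⊕1 = 1
Syndrome s4…s1 = 110 → error at position 6.
Flip position 6: 0001101 → 0001111
Read data bits from positions 3,5,6,7: 0111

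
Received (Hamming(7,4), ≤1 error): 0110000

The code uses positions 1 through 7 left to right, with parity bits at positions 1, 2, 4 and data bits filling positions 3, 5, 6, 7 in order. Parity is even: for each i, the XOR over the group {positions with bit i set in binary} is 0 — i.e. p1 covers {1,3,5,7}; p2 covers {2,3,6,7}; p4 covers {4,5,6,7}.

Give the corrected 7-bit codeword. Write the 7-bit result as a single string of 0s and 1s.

s1 (pos 1,3,5,7): 0⊕1⊕0⊕0 = 1
s2 (pos 2,3,6,7): 1⊕1⊕0⊕0 = 0
s4 (pos 4,5,6,7): 0⊕0⊕0⊕0 = 0
Syndrome s4…s1 = 001 → error at position 1.
Flip position 1: 0110000 → 1110000

1110000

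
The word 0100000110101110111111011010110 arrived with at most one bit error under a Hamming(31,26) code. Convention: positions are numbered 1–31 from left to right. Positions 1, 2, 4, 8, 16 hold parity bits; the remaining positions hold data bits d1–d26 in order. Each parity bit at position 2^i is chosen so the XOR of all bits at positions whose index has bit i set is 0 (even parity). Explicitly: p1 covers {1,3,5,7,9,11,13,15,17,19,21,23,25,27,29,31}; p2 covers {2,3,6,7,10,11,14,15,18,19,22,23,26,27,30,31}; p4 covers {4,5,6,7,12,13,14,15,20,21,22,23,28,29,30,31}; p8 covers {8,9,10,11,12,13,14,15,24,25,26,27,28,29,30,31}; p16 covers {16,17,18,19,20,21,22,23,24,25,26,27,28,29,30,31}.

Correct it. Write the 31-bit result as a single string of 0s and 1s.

0100000110101110111111011110110

s1 (pos 1,3,5,7,9,11,13,15,17,19,21,23,25,27,29,31): 0⊕0⊕0⊕0⊕1⊕1⊕1⊕1⊕1⊕1⊕1⊕0⊕1⊕1⊕1⊕0 = 0
s2 (pos 2,3,6,7,10,11,14,15,18,19,22,23,26,27,30,31): 1⊕0⊕0⊕0⊕0⊕1⊕1⊕1⊕1⊕1⊕1⊕0⊕0⊕1⊕1⊕0 = 1
s4 (pos 4,5,6,7,12,13,14,15,20,21,22,23,28,29,30,31): 0⊕0⊕0⊕0⊕0⊕1⊕1⊕1⊕1⊕1⊕1⊕0⊕0⊕1⊕1⊕0 = 0
s8 (pos 8,9,10,11,12,13,14,15,24,25,26,27,28,29,30,31): 1⊕1⊕0⊕1⊕0⊕1⊕1⊕1⊕1⊕1⊕0⊕1⊕0⊕1⊕1⊕0 = 1
s16 (pos 16,17,18,19,20,21,22,23,24,25,26,27,28,29,30,31): 0⊕1⊕1⊕1⊕1⊕1⊕1⊕0⊕1⊕1⊕0⊕1⊕0⊕1⊕1⊕0 = 1
Syndrome s16…s1 = 11010 → error at position 26.
Flip position 26: 0100000110101110111111011010110 → 0100000110101110111111011110110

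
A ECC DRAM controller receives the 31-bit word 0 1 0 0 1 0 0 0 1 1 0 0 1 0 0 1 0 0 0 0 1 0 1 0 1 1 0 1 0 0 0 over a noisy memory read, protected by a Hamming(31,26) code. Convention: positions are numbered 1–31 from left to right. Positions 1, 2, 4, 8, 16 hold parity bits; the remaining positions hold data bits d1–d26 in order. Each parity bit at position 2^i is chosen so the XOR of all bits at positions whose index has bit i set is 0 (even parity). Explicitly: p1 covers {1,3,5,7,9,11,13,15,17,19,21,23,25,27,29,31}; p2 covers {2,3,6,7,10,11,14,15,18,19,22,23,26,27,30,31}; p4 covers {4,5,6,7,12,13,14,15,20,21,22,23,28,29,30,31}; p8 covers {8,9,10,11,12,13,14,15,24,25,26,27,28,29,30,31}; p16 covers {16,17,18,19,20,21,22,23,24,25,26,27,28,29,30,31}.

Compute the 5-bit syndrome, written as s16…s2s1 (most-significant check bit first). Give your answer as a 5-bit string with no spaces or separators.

s1 (pos 1,3,5,7,9,11,13,15,17,19,21,23,25,27,29,31): 0⊕0⊕1⊕0⊕1⊕0⊕1⊕0⊕0⊕0⊕1⊕1⊕1⊕0⊕0⊕0 = 0
s2 (pos 2,3,6,7,10,11,14,15,18,19,22,23,26,27,30,31): 1⊕0⊕0⊕0⊕1⊕0⊕0⊕0⊕0⊕0⊕0⊕1⊕1⊕0⊕0⊕0 = 0
s4 (pos 4,5,6,7,12,13,14,15,20,21,22,23,28,29,30,31): 0⊕1⊕0⊕0⊕0⊕1⊕0⊕0⊕0⊕1⊕0⊕1⊕1⊕0⊕0⊕0 = 1
s8 (pos 8,9,10,11,12,13,14,15,24,25,26,27,28,29,30,31): 0⊕1⊕1⊕0⊕0⊕1⊕0⊕0⊕0⊕1⊕1⊕0⊕1⊕0⊕0⊕0 = 0
s16 (pos 16,17,18,19,20,21,22,23,24,25,26,27,28,29,30,31): 1⊕0⊕0⊕0⊕0⊕1⊕0⊕1⊕0⊕1⊕1⊕0⊕1⊕0⊕0⊕0 = 0
Syndrome s16…s1 = 00100 → error at position 4.

00100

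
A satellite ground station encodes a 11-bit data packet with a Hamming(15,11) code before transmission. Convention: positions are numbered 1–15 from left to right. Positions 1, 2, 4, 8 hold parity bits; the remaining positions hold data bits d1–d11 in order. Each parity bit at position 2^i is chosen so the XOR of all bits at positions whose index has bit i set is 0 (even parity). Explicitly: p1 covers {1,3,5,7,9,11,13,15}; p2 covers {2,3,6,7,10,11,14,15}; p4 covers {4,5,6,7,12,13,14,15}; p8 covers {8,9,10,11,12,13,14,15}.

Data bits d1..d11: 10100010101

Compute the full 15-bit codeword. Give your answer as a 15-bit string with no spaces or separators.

001101010010101

Place data at non-parity positions: p1 p2 1 p4 0 1 0 p8 0 0 1 0 1 0 1
p1 (pos 1,3,5,7,9,11,13,15): XOR of data positions = 1⊕0⊕0⊕0⊕1⊕1⊕1 = 0
p2 (pos 2,3,6,7,10,11,14,15): XOR of data positions = 1⊕1⊕0⊕0⊕1⊕0⊕1 = 0
p4 (pos 4,5,6,7,12,13,14,15): XOR of data positions = 0⊕1⊕0⊕0⊕1⊕0⊕1 = 1
p8 (pos 8,9,10,11,12,13,14,15): XOR of data positions = 0⊕0⊕1⊕0⊕1⊕0⊕1 = 1
Codeword: 001101010010101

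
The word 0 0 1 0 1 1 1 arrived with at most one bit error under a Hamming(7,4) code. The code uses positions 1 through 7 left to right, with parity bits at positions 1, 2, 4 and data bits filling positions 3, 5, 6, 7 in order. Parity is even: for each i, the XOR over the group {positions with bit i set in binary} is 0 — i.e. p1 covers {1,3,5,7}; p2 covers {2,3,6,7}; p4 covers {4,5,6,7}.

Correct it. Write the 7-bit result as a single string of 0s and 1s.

s1 (pos 1,3,5,7): 0⊕1⊕1⊕1 = 1
s2 (pos 2,3,6,7): 0⊕1⊕1⊕1 = 1
s4 (pos 4,5,6,7): 0⊕1⊕1⊕1 = 1
Syndrome s4…s1 = 111 → error at position 7.
Flip position 7: 0010111 → 0010110

0010110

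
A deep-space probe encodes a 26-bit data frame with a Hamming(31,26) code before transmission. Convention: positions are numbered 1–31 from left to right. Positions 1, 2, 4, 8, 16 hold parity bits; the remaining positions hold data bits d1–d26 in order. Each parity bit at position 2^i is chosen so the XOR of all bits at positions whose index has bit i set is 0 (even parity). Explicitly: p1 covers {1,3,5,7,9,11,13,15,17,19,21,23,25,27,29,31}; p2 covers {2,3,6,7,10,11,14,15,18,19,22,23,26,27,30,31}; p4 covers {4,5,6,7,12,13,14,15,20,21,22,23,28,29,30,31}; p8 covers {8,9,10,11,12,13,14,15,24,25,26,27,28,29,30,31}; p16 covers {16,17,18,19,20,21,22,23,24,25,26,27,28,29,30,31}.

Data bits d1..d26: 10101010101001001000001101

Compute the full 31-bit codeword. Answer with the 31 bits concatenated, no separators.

0111010110101011001001000001101

Place data at non-parity positions: p1 p2 1 p4 0 1 0 p8 1 0 1 0 1 0 1 p16 0 0 1 0 0 1 0 0 0 0 0 1 1 0 1
p1 (pos 1,3,5,7,9,11,13,15,17,19,21,23,25,27,29,31): XOR of data positions = 1⊕0⊕0⊕1⊕1⊕1⊕1⊕0⊕1⊕0⊕0⊕0⊕0⊕1⊕1 = 0
p2 (pos 2,3,6,7,10,11,14,15,18,19,22,23,26,27,30,31): XOR of data positions = 1⊕1⊕0⊕0⊕1⊕0⊕1⊕0⊕1⊕1⊕0⊕0⊕0⊕0⊕1 = 1
p4 (pos 4,5,6,7,12,13,14,15,20,21,22,23,28,29,30,31): XOR of data positions = 0⊕1⊕0⊕0⊕1⊕0⊕1⊕0⊕0⊕1⊕0⊕1⊕1⊕0⊕1 = 1
p8 (pos 8,9,10,11,12,13,14,15,24,25,26,27,28,29,30,31): XOR of data positions = 1⊕0⊕1⊕0⊕1⊕0⊕1⊕0⊕0⊕0⊕0⊕1⊕1⊕0⊕1 = 1
p16 (pos 16,17,18,19,20,21,22,23,24,25,26,27,28,29,30,31): XOR of data positions = 0⊕0⊕1⊕0⊕0⊕1⊕0⊕0⊕0⊕0⊕0⊕1⊕1⊕0⊕1 = 1
Codeword: 0111010110101011001001000001101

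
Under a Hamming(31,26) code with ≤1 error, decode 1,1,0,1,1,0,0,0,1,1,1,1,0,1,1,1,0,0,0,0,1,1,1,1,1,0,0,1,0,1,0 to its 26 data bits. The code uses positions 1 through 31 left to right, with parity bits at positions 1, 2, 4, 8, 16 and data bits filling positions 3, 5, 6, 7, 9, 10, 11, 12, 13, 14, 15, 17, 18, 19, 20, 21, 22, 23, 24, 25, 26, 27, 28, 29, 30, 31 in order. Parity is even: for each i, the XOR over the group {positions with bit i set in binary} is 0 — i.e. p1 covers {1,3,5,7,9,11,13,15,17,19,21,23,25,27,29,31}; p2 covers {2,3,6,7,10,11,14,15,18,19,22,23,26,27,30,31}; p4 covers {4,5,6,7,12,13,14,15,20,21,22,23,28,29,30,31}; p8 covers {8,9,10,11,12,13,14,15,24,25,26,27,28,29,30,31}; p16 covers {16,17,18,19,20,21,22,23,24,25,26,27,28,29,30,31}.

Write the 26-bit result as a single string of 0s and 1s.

01001111011000011111001010

s1 (pos 1,3,5,7,9,11,13,15,17,19,21,23,25,27,29,31): 1⊕0⊕1⊕0⊕1⊕1⊕0⊕1⊕0⊕0⊕1⊕1⊕1⊕0⊕0⊕0 = 0
s2 (pos 2,3,6,7,10,11,14,15,18,19,22,23,26,27,30,31): 1⊕0⊕0⊕0⊕1⊕1⊕1⊕1⊕0⊕0⊕1⊕1⊕0⊕0⊕1⊕0 = 0
s4 (pos 4,5,6,7,12,13,14,15,20,21,22,23,28,29,30,31): 1⊕1⊕0⊕0⊕1⊕0⊕1⊕1⊕0⊕1⊕1⊕1⊕1⊕0⊕1⊕0 = 0
s8 (pos 8,9,10,11,12,13,14,15,24,25,26,27,28,29,30,31): 0⊕1⊕1⊕1⊕1⊕0⊕1⊕1⊕1⊕1⊕0⊕0⊕1⊕0⊕1⊕0 = 0
s16 (pos 16,17,18,19,20,21,22,23,24,25,26,27,28,29,30,31): 1⊕0⊕0⊕0⊕0⊕1⊕1⊕1⊕1⊕1⊕0⊕0⊕1⊕0⊕1⊕0 = 0
Syndrome s16…s1 = 00000 → no error.
Read data bits from positions 3,5,6,7,9,10,11,12,13,14,15,17,18,19,20,21,22,23,24,25,26,27,28,29,30,31: 01001111011000011111001010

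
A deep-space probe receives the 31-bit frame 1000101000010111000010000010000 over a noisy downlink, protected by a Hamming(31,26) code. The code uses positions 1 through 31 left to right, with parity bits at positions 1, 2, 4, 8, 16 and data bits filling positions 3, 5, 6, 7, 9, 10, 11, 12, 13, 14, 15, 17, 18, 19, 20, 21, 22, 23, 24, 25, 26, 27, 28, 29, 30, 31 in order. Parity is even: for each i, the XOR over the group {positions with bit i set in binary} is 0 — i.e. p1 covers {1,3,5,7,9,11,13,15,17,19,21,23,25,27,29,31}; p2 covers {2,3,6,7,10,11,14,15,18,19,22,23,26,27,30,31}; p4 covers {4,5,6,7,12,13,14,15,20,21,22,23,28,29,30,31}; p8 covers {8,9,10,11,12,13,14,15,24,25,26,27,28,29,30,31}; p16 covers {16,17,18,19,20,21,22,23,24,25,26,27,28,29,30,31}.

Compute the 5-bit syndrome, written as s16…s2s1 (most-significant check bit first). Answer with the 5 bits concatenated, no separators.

s1 (pos 1,3,5,7,9,11,13,15,17,19,21,23,25,27,29,31): 1⊕0⊕1⊕1⊕0⊕0⊕0⊕1⊕0⊕0⊕1⊕0⊕0⊕1⊕0⊕0 = 0
s2 (pos 2,3,6,7,10,11,14,15,18,19,22,23,26,27,30,31): 0⊕0⊕0⊕1⊕0⊕0⊕1⊕1⊕0⊕0⊕0⊕0⊕0⊕1⊕0⊕0 = 0
s4 (pos 4,5,6,7,12,13,14,15,20,21,22,23,28,29,30,31): 0⊕1⊕0⊕1⊕1⊕0⊕1⊕1⊕0⊕1⊕0⊕0⊕0⊕0⊕0⊕0 = 0
s8 (pos 8,9,10,11,12,13,14,15,24,25,26,27,28,29,30,31): 0⊕0⊕0⊕0⊕1⊕0⊕1⊕1⊕0⊕0⊕0⊕1⊕0⊕0⊕0⊕0 = 0
s16 (pos 16,17,18,19,20,21,22,23,24,25,26,27,28,29,30,31): 1⊕0⊕0⊕0⊕0⊕1⊕0⊕0⊕0⊕0⊕0⊕1⊕0⊕0⊕0⊕0 = 1
Syndrome s16…s1 = 10000 → error at position 16.

10000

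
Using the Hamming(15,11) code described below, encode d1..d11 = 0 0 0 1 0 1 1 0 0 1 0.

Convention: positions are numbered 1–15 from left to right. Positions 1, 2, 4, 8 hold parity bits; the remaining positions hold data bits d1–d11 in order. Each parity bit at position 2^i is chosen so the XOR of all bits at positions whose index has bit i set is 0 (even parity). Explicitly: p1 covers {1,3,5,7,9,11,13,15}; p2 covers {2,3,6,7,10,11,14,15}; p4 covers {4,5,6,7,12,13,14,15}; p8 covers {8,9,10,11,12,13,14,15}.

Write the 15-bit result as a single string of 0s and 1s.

Place data at non-parity positions: p1 p2 0 p4 0 0 1 p8 0 1 1 0 0 1 0
p1 (pos 1,3,5,7,9,11,13,15): XOR of data positions = 0⊕0⊕1⊕0⊕1⊕0⊕0 = 0
p2 (pos 2,3,6,7,10,11,14,15): XOR of data positions = 0⊕0⊕1⊕1⊕1⊕1⊕0 = 0
p4 (pos 4,5,6,7,12,13,14,15): XOR of data positions = 0⊕0⊕1⊕0⊕0⊕1⊕0 = 0
p8 (pos 8,9,10,11,12,13,14,15): XOR of data positions = 0⊕1⊕1⊕0⊕0⊕1⊕0 = 1
Codeword: 000000110110010

000000110110010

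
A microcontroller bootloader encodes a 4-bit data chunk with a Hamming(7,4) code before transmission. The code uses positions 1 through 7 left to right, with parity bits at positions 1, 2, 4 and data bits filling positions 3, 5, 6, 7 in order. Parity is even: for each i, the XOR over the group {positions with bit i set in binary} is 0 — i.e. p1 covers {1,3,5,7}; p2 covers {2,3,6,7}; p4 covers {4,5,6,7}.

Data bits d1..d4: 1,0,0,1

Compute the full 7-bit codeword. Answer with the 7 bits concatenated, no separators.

0011001

Place data at non-parity positions: p1 p2 1 p4 0 0 1
p1 (pos 1,3,5,7): XOR of data positions = 1⊕0⊕1 = 0
p2 (pos 2,3,6,7): XOR of data positions = 1⊕0⊕1 = 0
p4 (pos 4,5,6,7): XOR of data positions = 0⊕0⊕1 = 1
Codeword: 0011001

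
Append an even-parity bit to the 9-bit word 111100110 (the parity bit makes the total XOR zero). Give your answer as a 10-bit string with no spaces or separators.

XOR of the 9 data bits: 1⊕1⊕1⊕1⊕0⊕0⊕1⊕1⊕0 = 0
Parity bit = 0 (so all 10 bits XOR to 0).

1111001100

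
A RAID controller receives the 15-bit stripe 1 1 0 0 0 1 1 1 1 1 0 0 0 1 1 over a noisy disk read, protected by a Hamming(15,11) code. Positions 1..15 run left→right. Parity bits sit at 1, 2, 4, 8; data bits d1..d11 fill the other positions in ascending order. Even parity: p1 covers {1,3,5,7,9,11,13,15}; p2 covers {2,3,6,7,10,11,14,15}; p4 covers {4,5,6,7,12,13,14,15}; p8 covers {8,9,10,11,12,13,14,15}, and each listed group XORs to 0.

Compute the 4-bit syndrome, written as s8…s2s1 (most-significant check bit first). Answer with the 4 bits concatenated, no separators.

s1 (pos 1,3,5,7,9,11,13,15): 1⊕0⊕0⊕1⊕1⊕0⊕0⊕1 = 0
s2 (pos 2,3,6,7,10,11,14,15): 1⊕0⊕1⊕1⊕1⊕0⊕1⊕1 = 0
s4 (pos 4,5,6,7,12,13,14,15): 0⊕0⊕1⊕1⊕0⊕0⊕1⊕1 = 0
s8 (pos 8,9,10,11,12,13,14,15): 1⊕1⊕1⊕0⊕0⊕0⊕1⊕1 = 1
Syndrome s8…s1 = 1000 → error at position 8.

1000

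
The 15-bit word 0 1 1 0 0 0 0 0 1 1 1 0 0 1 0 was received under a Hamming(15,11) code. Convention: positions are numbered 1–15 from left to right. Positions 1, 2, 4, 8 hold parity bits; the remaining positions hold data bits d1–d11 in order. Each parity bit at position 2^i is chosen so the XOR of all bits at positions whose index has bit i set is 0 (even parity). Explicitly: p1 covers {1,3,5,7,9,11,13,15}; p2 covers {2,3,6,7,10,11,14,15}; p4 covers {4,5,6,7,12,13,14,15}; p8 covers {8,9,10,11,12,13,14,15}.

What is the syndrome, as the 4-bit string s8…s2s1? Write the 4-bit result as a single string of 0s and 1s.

s1 (pos 1,3,5,7,9,11,13,15): 0⊕1⊕0⊕0⊕1⊕1⊕0⊕0 = 1
s2 (pos 2,3,6,7,10,11,14,15): 1⊕1⊕0⊕0⊕1⊕1⊕1⊕0 = 1
s4 (pos 4,5,6,7,12,13,14,15): 0⊕0⊕0⊕0⊕0⊕0⊕1⊕0 = 1
s8 (pos 8,9,10,11,12,13,14,15): 0⊕1⊕1⊕1⊕0⊕0⊕1⊕0 = 0
Syndrome s8…s1 = 0111 → error at position 7.

0111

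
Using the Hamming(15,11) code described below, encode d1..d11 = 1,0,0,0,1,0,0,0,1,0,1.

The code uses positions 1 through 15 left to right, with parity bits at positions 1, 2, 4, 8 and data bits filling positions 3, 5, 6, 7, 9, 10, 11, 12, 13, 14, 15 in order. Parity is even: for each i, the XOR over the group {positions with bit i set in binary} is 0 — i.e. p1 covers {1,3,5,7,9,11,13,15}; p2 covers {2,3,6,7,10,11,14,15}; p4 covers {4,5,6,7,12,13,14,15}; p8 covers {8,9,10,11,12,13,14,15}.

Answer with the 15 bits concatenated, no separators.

001000011000101

Place data at non-parity positions: p1 p2 1 p4 0 0 0 p8 1 0 0 0 1 0 1
p1 (pos 1,3,5,7,9,11,13,15): XOR of data positions = 1⊕0⊕0⊕1⊕0⊕1⊕1 = 0
p2 (pos 2,3,6,7,10,11,14,15): XOR of data positions = 1⊕0⊕0⊕0⊕0⊕0⊕1 = 0
p4 (pos 4,5,6,7,12,13,14,15): XOR of data positions = 0⊕0⊕0⊕0⊕1⊕0⊕1 = 0
p8 (pos 8,9,10,11,12,13,14,15): XOR of data positions = 1⊕0⊕0⊕0⊕1⊕0⊕1 = 1
Codeword: 001000011000101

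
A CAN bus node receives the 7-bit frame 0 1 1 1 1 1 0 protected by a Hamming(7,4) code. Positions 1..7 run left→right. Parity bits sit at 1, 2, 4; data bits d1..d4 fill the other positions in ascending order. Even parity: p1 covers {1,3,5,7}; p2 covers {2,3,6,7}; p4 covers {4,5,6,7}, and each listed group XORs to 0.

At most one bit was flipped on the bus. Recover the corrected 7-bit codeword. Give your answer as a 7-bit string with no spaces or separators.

s1 (pos 1,3,5,7): 0⊕1⊕1⊕0 = 0
s2 (pos 2,3,6,7): 1⊕1⊕1⊕0 = 1
s4 (pos 4,5,6,7): 1⊕1⊕1⊕0 = 1
Syndrome s4…s1 = 110 → error at position 6.
Flip position 6: 0111110 → 0111100

0111100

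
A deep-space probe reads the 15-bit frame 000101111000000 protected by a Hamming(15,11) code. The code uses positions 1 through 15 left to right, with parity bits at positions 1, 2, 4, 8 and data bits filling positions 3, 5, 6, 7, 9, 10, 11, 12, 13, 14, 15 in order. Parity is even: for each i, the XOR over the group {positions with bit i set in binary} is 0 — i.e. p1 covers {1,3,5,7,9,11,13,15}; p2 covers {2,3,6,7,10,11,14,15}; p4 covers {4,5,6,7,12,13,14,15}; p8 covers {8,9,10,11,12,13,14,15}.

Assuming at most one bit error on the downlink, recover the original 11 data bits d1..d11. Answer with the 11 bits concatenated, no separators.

00111000000

s1 (pos 1,3,5,7,9,11,13,15): 0⊕0⊕0⊕1⊕1⊕0⊕0⊕0 = 0
s2 (pos 2,3,6,7,10,11,14,15): 0⊕0⊕1⊕1⊕0⊕0⊕0⊕0 = 0
s4 (pos 4,5,6,7,12,13,14,15): 1⊕0⊕1⊕1⊕0⊕0⊕0⊕0 = 1
s8 (pos 8,9,10,11,12,13,14,15): 1⊕1⊕0⊕0⊕0⊕0⊕0⊕0 = 0
Syndrome s8…s1 = 0100 → error at position 4.
Flip position 4: 000101111000000 → 000001111000000
Read data bits from positions 3,5,6,7,9,10,11,12,13,14,15: 00111000000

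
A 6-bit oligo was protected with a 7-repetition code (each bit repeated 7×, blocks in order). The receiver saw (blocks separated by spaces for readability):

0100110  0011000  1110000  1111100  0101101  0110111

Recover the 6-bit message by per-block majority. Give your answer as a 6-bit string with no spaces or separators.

000111

Block 1 (0100110): 3 ones → 0
Block 2 (0011000): 2 ones → 0
Block 3 (1110000): 3 ones → 0
Block 4 (1111100): 5 ones → 1
Block 5 (0101101): 4 ones → 1
Block 6 (0110111): 5 ones → 1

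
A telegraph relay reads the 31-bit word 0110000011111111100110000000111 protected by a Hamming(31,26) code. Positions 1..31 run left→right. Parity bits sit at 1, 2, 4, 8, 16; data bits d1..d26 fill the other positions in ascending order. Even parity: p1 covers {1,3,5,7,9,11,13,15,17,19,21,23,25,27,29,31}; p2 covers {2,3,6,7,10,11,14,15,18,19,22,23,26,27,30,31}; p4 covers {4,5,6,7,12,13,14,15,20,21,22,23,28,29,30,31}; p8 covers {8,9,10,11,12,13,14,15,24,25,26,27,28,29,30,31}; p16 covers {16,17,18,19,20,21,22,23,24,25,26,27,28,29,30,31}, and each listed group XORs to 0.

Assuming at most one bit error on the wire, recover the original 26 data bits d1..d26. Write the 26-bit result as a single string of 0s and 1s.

10001111111100100000000111

s1 (pos 1,3,5,7,9,11,13,15,17,19,21,23,25,27,29,31): 0⊕1⊕0⊕0⊕1⊕1⊕1⊕1⊕1⊕0⊕1⊕0⊕0⊕0⊕1⊕1 = 1
s2 (pos 2,3,6,7,10,11,14,15,18,19,22,23,26,27,30,31): 1⊕1⊕0⊕0⊕1⊕1⊕1⊕1⊕0⊕0⊕0⊕0⊕0⊕0⊕1⊕1 = 0
s4 (pos 4,5,6,7,12,13,14,15,20,21,22,23,28,29,30,31): 0⊕0⊕0⊕0⊕1⊕1⊕1⊕1⊕1⊕1⊕0⊕0⊕0⊕1⊕1⊕1 = 1
s8 (pos 8,9,10,11,12,13,14,15,24,25,26,27,28,29,30,31): 0⊕1⊕1⊕1⊕1⊕1⊕1⊕1⊕0⊕0⊕0⊕0⊕0⊕1⊕1⊕1 = 0
s16 (pos 16,17,18,19,20,21,22,23,24,25,26,27,28,29,30,31): 1⊕1⊕0⊕0⊕1⊕1⊕0⊕0⊕0⊕0⊕0⊕0⊕0⊕1⊕1⊕1 = 1
Syndrome s16…s1 = 10101 → error at position 21.
Flip position 21: 0110000011111111100110000000111 → 0110000011111111100100000000111
Read data bits from positions 3,5,6,7,9,10,11,12,13,14,15,17,18,19,20,21,22,23,24,25,26,27,28,29,30,31: 10001111111100100000000111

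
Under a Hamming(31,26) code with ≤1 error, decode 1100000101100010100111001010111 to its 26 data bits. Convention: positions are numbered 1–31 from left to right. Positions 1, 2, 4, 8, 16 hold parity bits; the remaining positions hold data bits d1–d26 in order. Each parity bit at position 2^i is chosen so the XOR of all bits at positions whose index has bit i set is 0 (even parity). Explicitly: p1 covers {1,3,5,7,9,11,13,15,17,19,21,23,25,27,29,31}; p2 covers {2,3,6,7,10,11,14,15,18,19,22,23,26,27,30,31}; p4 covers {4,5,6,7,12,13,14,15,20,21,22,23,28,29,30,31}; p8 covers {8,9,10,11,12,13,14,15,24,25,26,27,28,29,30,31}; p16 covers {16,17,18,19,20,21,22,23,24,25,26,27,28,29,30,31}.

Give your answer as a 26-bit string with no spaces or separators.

s1 (pos 1,3,5,7,9,11,13,15,17,19,21,23,25,27,29,31): 1⊕0⊕0⊕0⊕0⊕1⊕0⊕1⊕1⊕0⊕1⊕0⊕1⊕1⊕1⊕1 = 1
s2 (pos 2,3,6,7,10,11,14,15,18,19,22,23,26,27,30,31): 1⊕0⊕0⊕0⊕1⊕1⊕0⊕1⊕0⊕0⊕1⊕0⊕0⊕1⊕1⊕1 = 0
s4 (pos 4,5,6,7,12,13,14,15,20,21,22,23,28,29,30,31): 0⊕0⊕0⊕0⊕0⊕0⊕0⊕1⊕1⊕1⊕1⊕0⊕0⊕1⊕1⊕1 = 1
s8 (pos 8,9,10,11,12,13,14,15,24,25,26,27,28,29,30,31): 1⊕0⊕1⊕1⊕0⊕0⊕0⊕1⊕0⊕1⊕0⊕1⊕0⊕1⊕1⊕1 = 1
s16 (pos 16,17,18,19,20,21,22,23,24,25,26,27,28,29,30,31): 0⊕1⊕0⊕0⊕1⊕1⊕1⊕0⊕0⊕1⊕0⊕1⊕0⊕1⊕1⊕1 = 1
Syndrome s16…s1 = 11101 → error at position 29.
Flip position 29: 1100000101100010100111001010111 → 1100000101100010100111001010011
Read data bits from positions 3,5,6,7,9,10,11,12,13,14,15,17,18,19,20,21,22,23,24,25,26,27,28,29,30,31: 00000110001100111001010011

00000110001100111001010011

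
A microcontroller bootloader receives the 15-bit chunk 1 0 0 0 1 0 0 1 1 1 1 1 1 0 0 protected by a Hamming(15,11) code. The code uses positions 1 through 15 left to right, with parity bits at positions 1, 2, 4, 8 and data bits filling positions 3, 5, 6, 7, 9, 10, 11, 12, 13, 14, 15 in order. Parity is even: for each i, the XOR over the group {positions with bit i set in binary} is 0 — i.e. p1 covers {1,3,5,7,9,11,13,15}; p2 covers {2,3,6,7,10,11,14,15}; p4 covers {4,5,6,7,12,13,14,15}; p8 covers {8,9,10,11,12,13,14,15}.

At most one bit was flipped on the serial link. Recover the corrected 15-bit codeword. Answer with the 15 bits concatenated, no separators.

100000011111100

s1 (pos 1,3,5,7,9,11,13,15): 1⊕0⊕1⊕0⊕1⊕1⊕1⊕0 = 1
s2 (pos 2,3,6,7,10,11,14,15): 0⊕0⊕0⊕0⊕1⊕1⊕0⊕0 = 0
s4 (pos 4,5,6,7,12,13,14,15): 0⊕1⊕0⊕0⊕1⊕1⊕0⊕0 = 1
s8 (pos 8,9,10,11,12,13,14,15): 1⊕1⊕1⊕1⊕1⊕1⊕0⊕0 = 0
Syndrome s8…s1 = 0101 → error at position 5.
Flip position 5: 100010011111100 → 100000011111100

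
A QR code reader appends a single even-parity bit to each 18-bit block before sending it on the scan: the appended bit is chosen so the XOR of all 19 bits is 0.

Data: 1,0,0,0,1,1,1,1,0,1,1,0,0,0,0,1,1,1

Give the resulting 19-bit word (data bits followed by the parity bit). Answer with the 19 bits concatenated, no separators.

XOR of the 18 data bits: 1⊕0⊕0⊕0⊕1⊕1⊕1⊕1⊕0⊕1⊕1⊕0⊕0⊕0⊕0⊕1⊕1⊕1 = 0
Parity bit = 0 (so all 19 bits XOR to 0).

1000111101100001110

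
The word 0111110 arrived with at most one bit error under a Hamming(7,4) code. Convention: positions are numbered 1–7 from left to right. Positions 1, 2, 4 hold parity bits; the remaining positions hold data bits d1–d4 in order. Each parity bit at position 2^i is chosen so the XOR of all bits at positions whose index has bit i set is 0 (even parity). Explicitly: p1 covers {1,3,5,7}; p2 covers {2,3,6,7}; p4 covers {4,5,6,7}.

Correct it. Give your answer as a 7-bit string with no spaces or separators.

0111100

s1 (pos 1,3,5,7): 0⊕1⊕1⊕0 = 0
s2 (pos 2,3,6,7): 1⊕1⊕1⊕0 = 1
s4 (pos 4,5,6,7): 1⊕1⊕1⊕0 = 1
Syndrome s4…s1 = 110 → error at position 6.
Flip position 6: 0111110 → 0111100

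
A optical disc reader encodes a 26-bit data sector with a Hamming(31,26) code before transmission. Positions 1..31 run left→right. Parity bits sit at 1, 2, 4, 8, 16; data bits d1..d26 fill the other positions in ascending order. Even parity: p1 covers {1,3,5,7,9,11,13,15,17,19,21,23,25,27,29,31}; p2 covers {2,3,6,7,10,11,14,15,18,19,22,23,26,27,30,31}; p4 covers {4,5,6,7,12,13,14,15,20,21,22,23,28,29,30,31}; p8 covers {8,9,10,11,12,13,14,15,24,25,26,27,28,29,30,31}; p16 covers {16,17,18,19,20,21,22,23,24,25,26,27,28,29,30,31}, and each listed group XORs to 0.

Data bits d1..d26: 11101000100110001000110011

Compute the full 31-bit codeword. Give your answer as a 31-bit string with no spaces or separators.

1010110010001001110001000110011

Place data at non-parity positions: p1 p2 1 p4 1 1 0 p8 1 0 0 0 1 0 0 p16 1 1 0 0 0 1 0 0 0 1 1 0 0 1 1
p1 (pos 1,3,5,7,9,11,13,15,17,19,21,23,25,27,29,31): XOR of data positions = 1⊕1⊕0⊕1⊕0⊕1⊕0⊕1⊕0⊕0⊕0⊕0⊕1⊕0⊕1 = 1
p2 (pos 2,3,6,7,10,11,14,15,18,19,22,23,26,27,30,31): XOR of data positions = 1⊕1⊕0⊕0⊕0⊕0⊕0⊕1⊕0⊕1⊕0⊕1⊕1⊕1⊕1 = 0
p4 (pos 4,5,6,7,12,13,14,15,20,21,22,23,28,29,30,31): XOR of data positions = 1⊕1⊕0⊕0⊕1⊕0⊕0⊕0⊕0⊕1⊕0⊕0⊕0⊕1⊕1 = 0
p8 (pos 8,9,10,11,12,13,14,15,24,25,26,27,28,29,30,31): XOR of data positions = 1⊕0⊕0⊕0⊕1⊕0⊕0⊕0⊕0⊕1⊕1⊕0⊕0⊕1⊕1 = 0
p16 (pos 16,17,18,19,20,21,22,23,24,25,26,27,28,29,30,31): XOR of data positions = 1⊕1⊕0⊕0⊕0⊕1⊕0⊕0⊕0⊕1⊕1⊕0⊕0⊕1⊕1 = 1
Codeword: 1010110010001001110001000110011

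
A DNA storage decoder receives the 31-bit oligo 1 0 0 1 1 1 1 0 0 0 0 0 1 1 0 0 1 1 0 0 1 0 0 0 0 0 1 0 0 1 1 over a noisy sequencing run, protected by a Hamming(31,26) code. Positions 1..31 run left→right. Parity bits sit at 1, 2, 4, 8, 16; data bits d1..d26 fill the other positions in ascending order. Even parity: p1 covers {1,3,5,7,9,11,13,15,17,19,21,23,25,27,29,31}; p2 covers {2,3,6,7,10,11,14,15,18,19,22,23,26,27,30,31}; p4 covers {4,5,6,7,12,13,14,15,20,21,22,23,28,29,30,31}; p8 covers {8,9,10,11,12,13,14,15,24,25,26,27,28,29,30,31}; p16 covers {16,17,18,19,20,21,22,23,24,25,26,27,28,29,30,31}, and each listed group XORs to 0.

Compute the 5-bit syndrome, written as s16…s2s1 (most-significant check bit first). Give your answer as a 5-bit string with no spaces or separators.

01110

s1 (pos 1,3,5,7,9,11,13,15,17,19,21,23,25,27,29,31): 1⊕0⊕1⊕1⊕0⊕0⊕1⊕0⊕1⊕0⊕1⊕0⊕0⊕1⊕0⊕1 = 0
s2 (pos 2,3,6,7,10,11,14,15,18,19,22,23,26,27,30,31): 0⊕0⊕1⊕1⊕0⊕0⊕1⊕0⊕1⊕0⊕0⊕0⊕0⊕1⊕1⊕1 = 1
s4 (pos 4,5,6,7,12,13,14,15,20,21,22,23,28,29,30,31): 1⊕1⊕1⊕1⊕0⊕1⊕1⊕0⊕0⊕1⊕0⊕0⊕0⊕0⊕1⊕1 = 1
s8 (pos 8,9,10,11,12,13,14,15,24,25,26,27,28,29,30,31): 0⊕0⊕0⊕0⊕0⊕1⊕1⊕0⊕0⊕0⊕0⊕1⊕0⊕0⊕1⊕1 = 1
s16 (pos 16,17,18,19,20,21,22,23,24,25,26,27,28,29,30,31): 0⊕1⊕1⊕0⊕0⊕1⊕0⊕0⊕0⊕0⊕0⊕1⊕0⊕0⊕1⊕1 = 0
Syndrome s16…s1 = 01110 → error at position 14.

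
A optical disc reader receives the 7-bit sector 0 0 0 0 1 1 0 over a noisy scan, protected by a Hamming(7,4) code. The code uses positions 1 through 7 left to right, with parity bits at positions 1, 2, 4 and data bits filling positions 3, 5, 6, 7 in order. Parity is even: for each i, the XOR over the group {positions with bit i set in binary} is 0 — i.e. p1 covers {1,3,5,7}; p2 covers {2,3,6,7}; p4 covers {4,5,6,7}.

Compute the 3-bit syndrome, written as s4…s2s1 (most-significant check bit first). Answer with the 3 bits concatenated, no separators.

s1 (pos 1,3,5,7): 0⊕0⊕1⊕0 = 1
s2 (pos 2,3,6,7): 0⊕0⊕1⊕0 = 1
s4 (pos 4,5,6,7): 0⊕1⊕1⊕0 = 0
Syndrome s4…s1 = 011 → error at position 3.

011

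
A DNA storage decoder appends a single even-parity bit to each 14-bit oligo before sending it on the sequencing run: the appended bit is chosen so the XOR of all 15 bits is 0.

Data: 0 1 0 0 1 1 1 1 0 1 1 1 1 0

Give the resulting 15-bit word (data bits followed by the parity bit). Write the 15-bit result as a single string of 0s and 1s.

XOR of the 14 data bits: 0⊕1⊕0⊕0⊕1⊕1⊕1⊕1⊕0⊕1⊕1⊕1⊕1⊕0 = 1
Parity bit = 1 (so all 15 bits XOR to 0).

010011110111101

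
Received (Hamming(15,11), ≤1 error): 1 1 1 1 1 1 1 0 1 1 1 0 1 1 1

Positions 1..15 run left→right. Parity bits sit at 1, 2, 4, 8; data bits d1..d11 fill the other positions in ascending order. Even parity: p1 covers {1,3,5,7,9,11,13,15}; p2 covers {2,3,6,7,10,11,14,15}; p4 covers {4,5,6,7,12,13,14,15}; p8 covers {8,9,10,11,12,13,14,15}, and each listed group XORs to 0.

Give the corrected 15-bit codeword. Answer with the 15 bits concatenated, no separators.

s1 (pos 1,3,5,7,9,11,13,15): 1⊕1⊕1⊕1⊕1⊕1⊕1⊕1 = 0
s2 (pos 2,3,6,7,10,11,14,15): 1⊕1⊕1⊕1⊕1⊕1⊕1⊕1 = 0
s4 (pos 4,5,6,7,12,13,14,15): 1⊕1⊕1⊕1⊕0⊕1⊕1⊕1 = 1
s8 (pos 8,9,10,11,12,13,14,15): 0⊕1⊕1⊕1⊕0⊕1⊕1⊕1 = 0
Syndrome s8…s1 = 0100 → error at position 4.
Flip position 4: 111111101110111 → 111011101110111

111011101110111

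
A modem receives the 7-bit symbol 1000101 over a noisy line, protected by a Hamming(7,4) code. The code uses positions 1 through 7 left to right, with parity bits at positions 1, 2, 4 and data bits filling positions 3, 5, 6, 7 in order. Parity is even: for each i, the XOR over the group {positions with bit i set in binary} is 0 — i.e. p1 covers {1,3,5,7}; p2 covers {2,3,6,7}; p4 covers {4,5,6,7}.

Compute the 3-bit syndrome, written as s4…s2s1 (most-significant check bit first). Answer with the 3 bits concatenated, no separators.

011

s1 (pos 1,3,5,7): 1⊕0⊕1⊕1 = 1
s2 (pos 2,3,6,7): 0⊕0⊕0⊕1 = 1
s4 (pos 4,5,6,7): 0⊕1⊕0⊕1 = 0
Syndrome s4…s1 = 011 → error at position 3.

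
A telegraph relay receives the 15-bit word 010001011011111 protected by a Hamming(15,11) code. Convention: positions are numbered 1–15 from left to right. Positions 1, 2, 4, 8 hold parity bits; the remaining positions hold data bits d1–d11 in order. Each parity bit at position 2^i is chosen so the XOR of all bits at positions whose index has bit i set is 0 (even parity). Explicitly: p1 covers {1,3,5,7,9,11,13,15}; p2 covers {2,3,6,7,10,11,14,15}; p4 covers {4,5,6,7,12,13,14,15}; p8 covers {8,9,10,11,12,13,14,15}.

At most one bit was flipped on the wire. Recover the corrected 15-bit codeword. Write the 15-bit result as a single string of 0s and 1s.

010001011011101

s1 (pos 1,3,5,7,9,11,13,15): 0⊕0⊕0⊕0⊕1⊕1⊕1⊕1 = 0
s2 (pos 2,3,6,7,10,11,14,15): 1⊕0⊕1⊕0⊕0⊕1⊕1⊕1 = 1
s4 (pos 4,5,6,7,12,13,14,15): 0⊕0⊕1⊕0⊕1⊕1⊕1⊕1 = 1
s8 (pos 8,9,10,11,12,13,14,15): 1⊕1⊕0⊕1⊕1⊕1⊕1⊕1 = 1
Syndrome s8…s1 = 1110 → error at position 14.
Flip position 14: 010001011011111 → 010001011011101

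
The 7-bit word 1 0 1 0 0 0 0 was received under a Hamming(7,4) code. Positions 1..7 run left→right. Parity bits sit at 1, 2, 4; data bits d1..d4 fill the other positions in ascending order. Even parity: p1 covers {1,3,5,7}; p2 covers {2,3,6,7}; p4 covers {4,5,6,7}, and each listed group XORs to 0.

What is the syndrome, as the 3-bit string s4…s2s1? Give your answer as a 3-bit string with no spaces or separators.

010

s1 (pos 1,3,5,7): 1⊕1⊕0⊕0 = 0
s2 (pos 2,3,6,7): 0⊕1⊕0⊕0 = 1
s4 (pos 4,5,6,7): 0⊕0⊕0⊕0 = 0
Syndrome s4…s1 = 010 → error at position 2.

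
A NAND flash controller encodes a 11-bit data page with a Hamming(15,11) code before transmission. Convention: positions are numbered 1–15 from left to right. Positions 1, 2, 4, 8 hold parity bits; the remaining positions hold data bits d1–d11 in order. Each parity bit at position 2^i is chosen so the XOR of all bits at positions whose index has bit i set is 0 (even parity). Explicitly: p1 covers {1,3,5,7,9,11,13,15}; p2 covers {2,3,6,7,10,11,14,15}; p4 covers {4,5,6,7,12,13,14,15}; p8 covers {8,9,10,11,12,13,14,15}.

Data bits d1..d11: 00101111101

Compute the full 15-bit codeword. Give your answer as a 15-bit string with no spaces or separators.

Place data at non-parity positions: p1 p2 0 p4 0 1 0 p8 1 1 1 1 1 0 1
p1 (pos 1,3,5,7,9,11,13,15): XOR of data positions = 0⊕0⊕0⊕1⊕1⊕1⊕1 = 0
p2 (pos 2,3,6,7,10,11,14,15): XOR of data positions = 0⊕1⊕0⊕1⊕1⊕0⊕1 = 0
p4 (pos 4,5,6,7,12,13,14,15): XOR of data positions = 0⊕1⊕0⊕1⊕1⊕0⊕1 = 0
p8 (pos 8,9,10,11,12,13,14,15): XOR of data positions = 1⊕1⊕1⊕1⊕1⊕0⊕1 = 0
Codeword: 000001001111101

000001001111101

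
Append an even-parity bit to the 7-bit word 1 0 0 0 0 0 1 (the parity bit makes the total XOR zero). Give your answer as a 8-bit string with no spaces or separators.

XOR of the 7 data bits: 1⊕0⊕0⊕0⊕0⊕0⊕1 = 0
Parity bit = 0 (so all 8 bits XOR to 0).

10000010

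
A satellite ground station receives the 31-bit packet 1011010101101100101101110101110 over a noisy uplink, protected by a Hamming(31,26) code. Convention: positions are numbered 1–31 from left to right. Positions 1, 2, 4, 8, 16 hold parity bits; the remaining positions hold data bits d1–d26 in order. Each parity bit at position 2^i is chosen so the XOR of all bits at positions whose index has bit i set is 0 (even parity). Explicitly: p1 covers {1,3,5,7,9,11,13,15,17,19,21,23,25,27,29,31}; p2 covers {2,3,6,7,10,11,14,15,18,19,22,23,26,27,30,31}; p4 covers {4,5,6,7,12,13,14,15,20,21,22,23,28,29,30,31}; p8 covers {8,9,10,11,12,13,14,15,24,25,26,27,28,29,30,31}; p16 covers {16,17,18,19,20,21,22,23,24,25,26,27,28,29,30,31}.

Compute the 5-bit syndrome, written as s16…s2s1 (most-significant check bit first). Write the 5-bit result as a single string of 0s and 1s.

00000

s1 (pos 1,3,5,7,9,11,13,15,17,19,21,23,25,27,29,31): 1⊕1⊕0⊕0⊕0⊕1⊕1⊕0⊕1⊕1⊕0⊕1⊕0⊕0⊕1⊕0 = 0
s2 (pos 2,3,6,7,10,11,14,15,18,19,22,23,26,27,30,31): 0⊕1⊕1⊕0⊕1⊕1⊕1⊕0⊕0⊕1⊕1⊕1⊕1⊕0⊕1⊕0 = 0
s4 (pos 4,5,6,7,12,13,14,15,20,21,22,23,28,29,30,31): 1⊕0⊕1⊕0⊕0⊕1⊕1⊕0⊕1⊕0⊕1⊕1⊕1⊕1⊕1⊕0 = 0
s8 (pos 8,9,10,11,12,13,14,15,24,25,26,27,28,29,30,31): 1⊕0⊕1⊕1⊕0⊕1⊕1⊕0⊕1⊕0⊕1⊕0⊕1⊕1⊕1⊕0 = 0
s16 (pos 16,17,18,19,20,21,22,23,24,25,26,27,28,29,30,31): 0⊕1⊕0⊕1⊕1⊕0⊕1⊕1⊕1⊕0⊕1⊕0⊕1⊕1⊕1⊕0 = 0
Syndrome s16…s1 = 00000 → no error.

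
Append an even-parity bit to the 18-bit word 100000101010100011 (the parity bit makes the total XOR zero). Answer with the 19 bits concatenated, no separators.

1000001010101000111

XOR of the 18 data bits: 1⊕0⊕0⊕0⊕0⊕0⊕1⊕0⊕1⊕0⊕1⊕0⊕1⊕0⊕0⊕0⊕1⊕1 = 1
Parity bit = 1 (so all 19 bits XOR to 0).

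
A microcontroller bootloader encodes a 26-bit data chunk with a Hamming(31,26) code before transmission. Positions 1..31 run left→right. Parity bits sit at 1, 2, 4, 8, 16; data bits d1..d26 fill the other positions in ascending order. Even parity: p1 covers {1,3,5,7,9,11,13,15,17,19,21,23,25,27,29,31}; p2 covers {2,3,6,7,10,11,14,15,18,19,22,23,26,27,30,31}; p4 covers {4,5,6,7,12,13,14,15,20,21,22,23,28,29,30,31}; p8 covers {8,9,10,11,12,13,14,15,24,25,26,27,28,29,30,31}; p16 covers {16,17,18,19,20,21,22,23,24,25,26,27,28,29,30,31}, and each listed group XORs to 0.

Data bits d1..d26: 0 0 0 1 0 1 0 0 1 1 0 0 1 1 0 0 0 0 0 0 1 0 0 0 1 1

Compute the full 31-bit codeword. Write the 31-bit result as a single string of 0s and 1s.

0001001001001101011000000100011

Place data at non-parity positions: p1 p2 0 p4 0 0 1 p8 0 1 0 0 1 1 0 p16 0 1 1 0 0 0 0 0 0 1 0 0 0 1 1
p1 (pos 1,3,5,7,9,11,13,15,17,19,21,23,25,27,29,31): XOR of data positions = 0⊕0⊕1⊕0⊕0⊕1⊕0⊕0⊕1⊕0⊕0⊕0⊕0⊕0⊕1 = 0
p2 (pos 2,3,6,7,10,11,14,15,18,19,22,23,26,27,30,31): XOR of data positions = 0⊕0⊕1⊕1⊕0⊕1⊕0⊕1⊕1⊕0⊕0⊕1⊕0⊕1⊕1 = 0
p4 (pos 4,5,6,7,12,13,14,15,20,21,22,23,28,29,30,31): XOR of data positions = 0⊕0⊕1⊕0⊕1⊕1⊕0⊕0⊕0⊕0⊕0⊕0⊕0⊕1⊕1 = 1
p8 (pos 8,9,10,11,12,13,14,15,24,25,26,27,28,29,30,31): XOR of data positions = 0⊕1⊕0⊕0⊕1⊕1⊕0⊕0⊕0⊕1⊕0⊕0⊕0⊕1⊕1 = 0
p16 (pos 16,17,18,19,20,21,22,23,24,25,26,27,28,29,30,31): XOR of data positions = 0⊕1⊕1⊕0⊕0⊕0⊕0⊕0⊕0⊕1⊕0⊕0⊕0⊕1⊕1 = 1
Codeword: 0001001001001101011000000100011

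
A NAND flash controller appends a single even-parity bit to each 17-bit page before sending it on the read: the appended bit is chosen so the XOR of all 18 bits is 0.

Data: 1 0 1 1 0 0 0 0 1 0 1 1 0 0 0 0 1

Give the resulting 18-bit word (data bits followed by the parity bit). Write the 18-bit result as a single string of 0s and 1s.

XOR of the 17 data bits: 1⊕0⊕1⊕1⊕0⊕0⊕0⊕0⊕1⊕0⊕1⊕1⊕0⊕0⊕0⊕0⊕1 = 1
Parity bit = 1 (so all 18 bits XOR to 0).

101100001011000011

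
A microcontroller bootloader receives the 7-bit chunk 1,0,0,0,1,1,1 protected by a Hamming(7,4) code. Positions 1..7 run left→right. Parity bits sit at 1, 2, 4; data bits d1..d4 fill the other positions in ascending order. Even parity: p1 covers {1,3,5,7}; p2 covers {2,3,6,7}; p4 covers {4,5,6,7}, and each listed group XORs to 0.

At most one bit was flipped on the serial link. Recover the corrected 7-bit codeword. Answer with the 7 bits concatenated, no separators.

s1 (pos 1,3,5,7): 1⊕0⊕1⊕1 = 1
s2 (pos 2,3,6,7): 0⊕0⊕1⊕1 = 0
s4 (pos 4,5,6,7): 0⊕1⊕1⊕1 = 1
Syndrome s4…s1 = 101 → error at position 5.
Flip position 5: 1000111 → 1000011

1000011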